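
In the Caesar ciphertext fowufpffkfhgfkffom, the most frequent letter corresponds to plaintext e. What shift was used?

1

The most frequent ciphertext letter is f (appears 8 times).
f is position 5; e is position 4.
Shift = 1.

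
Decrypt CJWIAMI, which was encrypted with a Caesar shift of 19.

C(2): 2−19=-17≡9 → J
J(9): 9−19=-10≡16 → Q
W(22): 22−19=3 → D
I(8): 8−19=-11≡15 → P
A(0): 0−19=-19≡7 → H
M(12): 12−19=-7≡19 → T
I(8): 8−19=-11≡15 → P

JQDPHTP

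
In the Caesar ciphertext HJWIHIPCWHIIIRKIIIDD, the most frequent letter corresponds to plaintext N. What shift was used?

21

The most frequent ciphertext letter is I (appears 8 times).
I is position 8; N is position 13.
Shift = -5≡21.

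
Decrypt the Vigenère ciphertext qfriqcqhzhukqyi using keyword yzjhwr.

sgibulsiqaytszz

Repeat the key across the ciphertext: yzjhwryzjhwryzj
q(16)−y(24): -8≡18 → s
f(5)−z(25): -20≡6 → g
r(17)−j(9): 8 → i
i(8)−h(7): 1 → b
q(16)−w(22): -6≡20 → u
c(2)−r(17): -15≡11 → l
q(16)−y(24): -8≡18 → s
h(7)−z(25): -18≡8 → i
z(25)−j(9): 16 → q
h(7)−h(7): 0 → a
u(20)−w(22): -2≡24 → y
k(10)−r(17): -7≡19 → t
q(16)−y(24): -8≡18 → s
y(24)−z(25): -1≡25 → z
i(8)−j(9): -1≡25 → z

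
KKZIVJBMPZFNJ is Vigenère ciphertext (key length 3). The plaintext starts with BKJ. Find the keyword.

Subtract each crib letter from the matching ciphertext letter (mod 26):
K(10)−B(1)=9 → J
K(10)−K(10)=0 → A
Z(25)−J(9)=16 → Q

JAQ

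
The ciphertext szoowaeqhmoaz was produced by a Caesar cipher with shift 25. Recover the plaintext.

tappxbfrinpba

s(18): 18−25=-7≡19 → t
z(25): 25−25=0 → a
o(14): 14−25=-11≡15 → p
o(14): 14−25=-11≡15 → p
w(22): 22−25=-3≡23 → x
a(0): 0−25=-25≡1 → b
e(4): 4−25=-21≡5 → f
q(16): 16−25=-9≡17 → r
h(7): 7−25=-18≡8 → i
m(12): 12−25=-13≡13 → n
o(14): 14−25=-11≡15 → p
a(0): 0−25=-25≡1 → b
z(25): 25−25=0 → a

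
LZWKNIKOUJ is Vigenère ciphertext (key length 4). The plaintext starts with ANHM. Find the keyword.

Subtract each crib letter from the matching ciphertext letter (mod 26):
L(11)−A(0)=11 → L
Z(25)−N(13)=12 → M
W(22)−H(7)=15 → P
K(10)−M(12)=-2≡24 → Y

LMPY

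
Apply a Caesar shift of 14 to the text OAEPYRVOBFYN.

COSDMFJCPTMB

O(14): 14+14=28≡2 → C
A(0): 0+14=14 → O
E(4): 4+14=18 → S
P(15): 15+14=29≡3 → D
Y(24): 24+14=38≡12 → M
R(17): 17+14=31≡5 → F
V(21): 21+14=35≡9 → J
O(14): 14+14=28≡2 → C
B(1): 1+14=15 → P
F(5): 5+14=19 → T
Y(24): 24+14=38≡12 → M
N(13): 13+14=27≡1 → B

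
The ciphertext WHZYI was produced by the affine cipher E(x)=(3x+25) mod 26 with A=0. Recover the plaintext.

ZUARD

The inverse of 3 mod 26 is 9, since 3·9=27≡1. Apply D(y)=9·(y−25) mod 26:
W(22): 9·(22−25)=-27≡25 → Z
H(7): 9·(7−25)=-162≡20 → U
Z(25): 9·(25−25)=0 → A
Y(24): 9·(24−25)=-9≡17 → R
I(8): 9·(8−25)=-153≡3 → D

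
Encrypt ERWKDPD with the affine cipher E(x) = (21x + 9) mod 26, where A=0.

PCDLUMU

E(4): 21·4+9=93≡15 → P
R(17): 21·17+9=366≡2 → C
W(22): 21·22+9=471≡3 → D
K(10): 21·10+9=219≡11 → L
D(3): 21·3+9=72≡20 → U
P(15): 21·15+9=324≡12 → M
D(3): 21·3+9=72≡20 → U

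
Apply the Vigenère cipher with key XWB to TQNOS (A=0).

Repeat the key across the message: XWBXW
T(19)+X(23): 42≡16 → Q
Q(16)+W(22): 38≡12 → M
N(13)+B(1): 14 → O
O(14)+X(23): 37≡11 → L
S(18)+W(22): 40≡14 → O

QMOLO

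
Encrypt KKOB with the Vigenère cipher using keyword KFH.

Repeat the key across the message: KFHK
K(10)+K(10): 20 → U
K(10)+F(5): 15 → P
O(14)+H(7): 21 → V
B(1)+K(10): 11 → L

UPVL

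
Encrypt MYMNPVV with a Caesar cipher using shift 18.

EQEFHNN

M(12): 12+18=30≡4 → E
Y(24): 24+18=42≡16 → Q
M(12): 12+18=30≡4 → E
N(13): 13+18=31≡5 → F
P(15): 15+18=33≡7 → H
V(21): 21+18=39≡13 → N
V(21): 21+18=39≡13 → N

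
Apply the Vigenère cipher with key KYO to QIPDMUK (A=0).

Repeat the key across the message: KYOKYOK
Q(16)+K(10): 26≡0 → A
I(8)+Y(24): 32≡6 → G
P(15)+O(14): 29≡3 → D
D(3)+K(10): 13 → N
M(12)+Y(24): 36≡10 → K
U(20)+O(14): 34≡8 → I
K(10)+K(10): 20 → U

AGDNKIU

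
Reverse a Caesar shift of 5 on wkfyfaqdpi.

rfatavlykd

w(22): 22−5=17 → r
k(10): 10−5=5 → f
f(5): 5−5=0 → a
y(24): 24−5=19 → t
f(5): 5−5=0 → a
a(0): 0−5=-5≡21 → v
q(16): 16−5=11 → l
d(3): 3−5=-2≡24 → y
p(15): 15−5=10 → k
i(8): 8−5=3 → d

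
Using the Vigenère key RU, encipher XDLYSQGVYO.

OXCSJKXPPI

Repeat the key across the message: RURURURURU
X(23)+R(17): 40≡14 → O
D(3)+U(20): 23 → X
L(11)+R(17): 28≡2 → C
Y(24)+U(20): 44≡18 → S
S(18)+R(17): 35≡9 → J
Q(16)+U(20): 36≡10 → K
G(6)+R(17): 23 → X
V(21)+U(20): 41≡15 → P
Y(24)+R(17): 41≡15 → P
O(14)+U(20): 34≡8 → I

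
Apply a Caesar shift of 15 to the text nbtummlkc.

cqijbbazr

n(13): 13+15=28≡2 → c
b(1): 1+15=16 → q
t(19): 19+15=34≡8 → i
u(20): 20+15=35≡9 → j
m(12): 12+15=27≡1 → b
m(12): 12+15=27≡1 → b
l(11): 11+15=26≡0 → a
k(10): 10+15=25 → z
c(2): 2+15=17 → r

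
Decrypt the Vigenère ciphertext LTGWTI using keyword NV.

Repeat the key across the ciphertext: NVNVNV
L(11)−N(13): -2≡24 → Y
T(19)−V(21): -2≡24 → Y
G(6)−N(13): -7≡19 → T
W(22)−V(21): 1 → B
T(19)−N(13): 6 → G
I(8)−V(21): -13≡13 → N

YYTBGN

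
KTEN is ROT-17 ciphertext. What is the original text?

K(10): 10−17=-7≡19 → T
T(19): 19−17=2 → C
E(4): 4−17=-13≡13 → N
N(13): 13−17=-4≡22 → W

TCNW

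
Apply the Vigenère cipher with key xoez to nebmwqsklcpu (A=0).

Repeat the key across the message: xoezxoezxoez
n(13)+x(23): 36≡10 → k
e(4)+o(14): 18 → s
b(1)+e(4): 5 → f
m(12)+z(25): 37≡11 → l
w(22)+x(23): 45≡19 → t
q(16)+o(14): 30≡4 → e
s(18)+e(4): 22 → w
k(10)+z(25): 35≡9 → j
l(11)+x(23): 34≡8 → i
c(2)+o(14): 16 → q
p(15)+e(4): 19 → t
u(20)+z(25): 45≡19 → t

ksfltewjiqtt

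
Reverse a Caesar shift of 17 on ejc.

e(4): 4−17=-13≡13 → n
j(9): 9−17=-8≡18 → s
c(2): 2−17=-15≡11 → l

nsl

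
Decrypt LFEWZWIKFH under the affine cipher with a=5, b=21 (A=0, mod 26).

The inverse of 5 mod 26 is 21, since 5·21=105≡1. Apply D(y)=21·(y−21) mod 26:
L(11): 21·(11−21)=-210≡24 → Y
F(5): 21·(5−21)=-336≡2 → C
E(4): 21·(4−21)=-357≡7 → H
W(22): 21·(22−21)=21 → V
Z(25): 21·(25−21)=84≡6 → G
W(22): 21·(22−21)=21 → V
I(8): 21·(8−21)=-273≡13 → N
K(10): 21·(10−21)=-231≡3 → D
F(5): 21·(5−21)=-336≡2 → C
H(7): 21·(7−21)=-294≡18 → S

YCHVGVNDCS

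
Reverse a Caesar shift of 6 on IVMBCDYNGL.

CPGVWXSHAF

I(8): 8−6=2 → C
V(21): 21−6=15 → P
M(12): 12−6=6 → G
B(1): 1−6=-5≡21 → V
C(2): 2−6=-4≡22 → W
D(3): 3−6=-3≡23 → X
Y(24): 24−6=18 → S
N(13): 13−6=7 → H
G(6): 6−6=0 → A
L(11): 11−6=5 → F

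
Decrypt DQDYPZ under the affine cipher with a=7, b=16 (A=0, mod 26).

The inverse of 7 mod 26 is 15, since 7·15=105≡1. Apply D(y)=15·(y−16) mod 26:
D(3): 15·(3−16)=-195≡13 → N
Q(16): 15·(16−16)=0 → A
D(3): 15·(3−16)=-195≡13 → N
Y(24): 15·(24−16)=120≡16 → Q
P(15): 15·(15−16)=-15≡11 → L
Z(25): 15·(25−16)=135≡5 → F

NANQLF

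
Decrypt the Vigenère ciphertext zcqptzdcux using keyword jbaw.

qbqtkydglw

Repeat the key across the ciphertext: jbawjbawjb
z(25)−j(9): 16 → q
c(2)−b(1): 1 → b
q(16)−a(0): 16 → q
p(15)−w(22): -7≡19 → t
t(19)−j(9): 10 → k
z(25)−b(1): 24 → y
d(3)−a(0): 3 → d
c(2)−w(22): -20≡6 → g
u(20)−j(9): 11 → l
x(23)−b(1): 22 → w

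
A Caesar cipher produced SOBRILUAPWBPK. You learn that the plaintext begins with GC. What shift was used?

From the crib: S(18)−G(6)=12, so the shift is 12.

12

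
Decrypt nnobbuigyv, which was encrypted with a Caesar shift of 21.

n(13): 13−21=-8≡18 → s
n(13): 13−21=-8≡18 → s
o(14): 14−21=-7≡19 → t
b(1): 1−21=-20≡6 → g
b(1): 1−21=-20≡6 → g
u(20): 20−21=-1≡25 → z
i(8): 8−21=-13≡13 → n
g(6): 6−21=-15≡11 → l
y(24): 24−21=3 → d
v(21): 21−21=0 → a

sstggznlda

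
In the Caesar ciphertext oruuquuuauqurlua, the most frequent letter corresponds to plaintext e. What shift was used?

The most frequent ciphertext letter is u (appears 8 times).
u is position 20; e is position 4.
Shift = 16.

16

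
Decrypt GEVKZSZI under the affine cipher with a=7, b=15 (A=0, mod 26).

The inverse of 7 mod 26 is 15, since 7·15=105≡1. Apply D(y)=15·(y−15) mod 26:
G(6): 15·(6−15)=-135≡21 → V
E(4): 15·(4−15)=-165≡17 → R
V(21): 15·(21−15)=90≡12 → M
K(10): 15·(10−15)=-75≡3 → D
Z(25): 15·(25−15)=150≡20 → U
S(18): 15·(18−15)=45≡19 → T
Z(25): 15·(25−15)=150≡20 → U
I(8): 15·(8−15)=-105≡25 → Z

VRMDUTUZ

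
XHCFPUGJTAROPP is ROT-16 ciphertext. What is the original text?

HRMPZEQTDKBYZZ

X(23): 23−16=7 → H
H(7): 7−16=-9≡17 → R
C(2): 2−16=-14≡12 → M
F(5): 5−16=-11≡15 → P
P(15): 15−16=-1≡25 → Z
U(20): 20−16=4 → E
G(6): 6−16=-10≡16 → Q
J(9): 9−16=-7≡19 → T
T(19): 19−16=3 → D
A(0): 0−16=-16≡10 → K
R(17): 17−16=1 → B
O(14): 14−16=-2≡24 → Y
P(15): 15−16=-1≡25 → Z
P(15): 15−16=-1≡25 → Z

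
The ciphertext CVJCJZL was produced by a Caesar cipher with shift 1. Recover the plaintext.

C(2): 2−1=1 → B
V(21): 21−1=20 → U
J(9): 9−1=8 → I
C(2): 2−1=1 → B
J(9): 9−1=8 → I
Z(25): 25−1=24 → Y
L(11): 11−1=10 → K

BUIBIYK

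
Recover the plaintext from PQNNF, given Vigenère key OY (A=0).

BSZPR

Repeat the key across the ciphertext: OYOYO
P(15)−O(14): 1 → B
Q(16)−Y(24): -8≡18 → S
N(13)−O(14): -1≡25 → Z
N(13)−Y(24): -11≡15 → P
F(5)−O(14): -9≡17 → R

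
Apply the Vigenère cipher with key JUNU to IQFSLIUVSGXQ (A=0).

Repeat the key across the message: JUNUJUNUJUNU
I(8)+J(9): 17 → R
Q(16)+U(20): 36≡10 → K
F(5)+N(13): 18 → S
S(18)+U(20): 38≡12 → M
L(11)+J(9): 20 → U
I(8)+U(20): 28≡2 → C
U(20)+N(13): 33≡7 → H
V(21)+U(20): 41≡15 → P
S(18)+J(9): 27≡1 → B
G(6)+U(20): 26≡0 → A
X(23)+N(13): 36≡10 → K
Q(16)+U(20): 36≡10 → K

RKSMUCHPBAKK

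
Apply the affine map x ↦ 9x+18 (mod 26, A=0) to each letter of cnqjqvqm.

kfgvgzgw

c(2): 9·2+18=36≡10 → k
n(13): 9·13+18=135≡5 → f
q(16): 9·16+18=162≡6 → g
j(9): 9·9+18=99≡21 → v
q(16): 9·16+18=162≡6 → g
v(21): 9·21+18=207≡25 → z
q(16): 9·16+18=162≡6 → g
m(12): 9·12+18=126≡22 → w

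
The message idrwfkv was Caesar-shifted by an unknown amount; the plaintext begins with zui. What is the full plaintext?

From the crib: i(8)−z(25)=-17≡9, so the shift is 9.
Subtract 9 from each ciphertext letter:
i(8): 8−9=-1≡25 → z
d(3): 3−9=-6≡20 → u
r(17): 17−9=8 → i
w(22): 22−9=13 → n
f(5): 5−9=-4≡22 → w
k(10): 10−9=1 → b
v(21): 21−9=12 → m

zuinwbm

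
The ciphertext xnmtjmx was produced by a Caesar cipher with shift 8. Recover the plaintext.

pfelbep

x(23): 23−8=15 → p
n(13): 13−8=5 → f
m(12): 12−8=4 → e
t(19): 19−8=11 → l
j(9): 9−8=1 → b
m(12): 12−8=4 → e
x(23): 23−8=15 → p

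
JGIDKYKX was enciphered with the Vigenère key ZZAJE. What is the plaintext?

KHIUGZLX

Repeat the key across the ciphertext: ZZAJEZZA
J(9)−Z(25): -16≡10 → K
G(6)−Z(25): -19≡7 → H
I(8)−A(0): 8 → I
D(3)−J(9): -6≡20 → U
K(10)−E(4): 6 → G
Y(24)−Z(25): -1≡25 → Z
K(10)−Z(25): -15≡11 → L
X(23)−A(0): 23 → X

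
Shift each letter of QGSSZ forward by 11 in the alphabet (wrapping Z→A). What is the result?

Q(16): 16+11=27≡1 → B
G(6): 6+11=17 → R
S(18): 18+11=29≡3 → D
S(18): 18+11=29≡3 → D
Z(25): 25+11=36≡10 → K

BRDDK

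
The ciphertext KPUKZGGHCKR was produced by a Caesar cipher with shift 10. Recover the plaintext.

K(10): 10−10=0 → A
P(15): 15−10=5 → F
U(20): 20−10=10 → K
K(10): 10−10=0 → A
Z(25): 25−10=15 → P
G(6): 6−10=-4≡22 → W
G(6): 6−10=-4≡22 → W
H(7): 7−10=-3≡23 → X
C(2): 2−10=-8≡18 → S
K(10): 10−10=0 → A
R(17): 17−10=7 → H

AFKAPWWXSAH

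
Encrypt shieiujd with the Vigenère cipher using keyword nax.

Repeat the key across the message: naxnaxna
s(18)+n(13): 31≡5 → f
h(7)+a(0): 7 → h
i(8)+x(23): 31≡5 → f
e(4)+n(13): 17 → r
i(8)+a(0): 8 → i
u(20)+x(23): 43≡17 → r
j(9)+n(13): 22 → w
d(3)+a(0): 3 → d

fhfrirwd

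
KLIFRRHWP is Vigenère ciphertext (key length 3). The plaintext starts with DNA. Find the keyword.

HYI

Subtract each crib letter from the matching ciphertext letter (mod 26):
K(10)−D(3)=7 → H
L(11)−N(13)=-2≡24 → Y
I(8)−A(0)=8 → I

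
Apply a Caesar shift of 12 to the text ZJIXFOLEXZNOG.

LVUJRAXQJLZAS

Z(25): 25+12=37≡11 → L
J(9): 9+12=21 → V
I(8): 8+12=20 → U
X(23): 23+12=35≡9 → J
F(5): 5+12=17 → R
O(14): 14+12=26≡0 → A
L(11): 11+12=23 → X
E(4): 4+12=16 → Q
X(23): 23+12=35≡9 → J
Z(25): 25+12=37≡11 → L
N(13): 13+12=25 → Z
O(14): 14+12=26≡0 → A
G(6): 6+12=18 → S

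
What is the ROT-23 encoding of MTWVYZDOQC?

JQTSVWALNZ

M(12): 12+23=35≡9 → J
T(19): 19+23=42≡16 → Q
W(22): 22+23=45≡19 → T
V(21): 21+23=44≡18 → S
Y(24): 24+23=47≡21 → V
Z(25): 25+23=48≡22 → W
D(3): 3+23=26≡0 → A
O(14): 14+23=37≡11 → L
Q(16): 16+23=39≡13 → N
C(2): 2+23=25 → Z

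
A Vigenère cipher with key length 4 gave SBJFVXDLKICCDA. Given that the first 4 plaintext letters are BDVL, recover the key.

RYOU

Subtract each crib letter from the matching ciphertext letter (mod 26):
S(18)−B(1)=17 → R
B(1)−D(3)=-2≡24 → Y
J(9)−V(21)=-12≡14 → O
F(5)−L(11)=-6≡20 → U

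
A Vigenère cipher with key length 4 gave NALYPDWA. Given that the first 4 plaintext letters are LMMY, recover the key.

COZA

Subtract each crib letter from the matching ciphertext letter (mod 26):
N(13)−L(11)=2 → C
A(0)−M(12)=-12≡14 → O
L(11)−M(12)=-1≡25 → Z
Y(24)−Y(24)=0 → A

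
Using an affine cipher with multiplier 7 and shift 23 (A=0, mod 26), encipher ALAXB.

XWXCE

A(0): 7·0+23=23 → X
L(11): 7·11+23=100≡22 → W
A(0): 7·0+23=23 → X
X(23): 7·23+23=184≡2 → C
B(1): 7·1+23=30≡4 → E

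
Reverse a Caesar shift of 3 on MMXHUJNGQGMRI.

M(12): 12−3=9 → J
M(12): 12−3=9 → J
X(23): 23−3=20 → U
H(7): 7−3=4 → E
U(20): 20−3=17 → R
J(9): 9−3=6 → G
N(13): 13−3=10 → K
G(6): 6−3=3 → D
Q(16): 16−3=13 → N
G(6): 6−3=3 → D
M(12): 12−3=9 → J
R(17): 17−3=14 → O
I(8): 8−3=5 → F

JJUERGKDNDJOF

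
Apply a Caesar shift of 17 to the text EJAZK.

E(4): 4+17=21 → V
J(9): 9+17=26≡0 → A
A(0): 0+17=17 → R
Z(25): 25+17=42≡16 → Q
K(10): 10+17=27≡1 → B

VARQB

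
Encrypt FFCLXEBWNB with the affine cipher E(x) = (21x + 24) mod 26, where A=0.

F(5): 21·5+24=129≡25 → Z
F(5): 21·5+24=129≡25 → Z
C(2): 21·2+24=66≡14 → O
L(11): 21·11+24=255≡21 → V
X(23): 21·23+24=507≡13 → N
E(4): 21·4+24=108≡4 → E
B(1): 21·1+24=45≡19 → T
W(22): 21·22+24=486≡18 → S
N(13): 21·13+24=297≡11 → L
B(1): 21·1+24=45≡19 → T

ZZOVNETSLT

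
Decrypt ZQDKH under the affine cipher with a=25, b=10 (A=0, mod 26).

LUHAD

The inverse of 25 mod 26 is 25, since 25·25=625≡1. Apply D(y)=25·(y−10) mod 26:
Z(25): 25·(25−10)=375≡11 → L
Q(16): 25·(16−10)=150≡20 → U
D(3): 25·(3−10)=-175≡7 → H
K(10): 25·(10−10)=0 → A
H(7): 25·(7−10)=-75≡3 → D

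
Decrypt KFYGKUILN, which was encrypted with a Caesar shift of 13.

K(10): 10−13=-3≡23 → X
F(5): 5−13=-8≡18 → S
Y(24): 24−13=11 → L
G(6): 6−13=-7≡19 → T
K(10): 10−13=-3≡23 → X
U(20): 20−13=7 → H
I(8): 8−13=-5≡21 → V
L(11): 11−13=-2≡24 → Y
N(13): 13−13=0 → A

XSLTXHVYA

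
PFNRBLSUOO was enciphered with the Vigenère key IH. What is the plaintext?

HYFKTEKNGH

Repeat the key across the ciphertext: IHIHIHIHIH
P(15)−I(8): 7 → H
F(5)−H(7): -2≡24 → Y
N(13)−I(8): 5 → F
R(17)−H(7): 10 → K
B(1)−I(8): -7≡19 → T
L(11)−H(7): 4 → E
S(18)−I(8): 10 → K
U(20)−H(7): 13 → N
O(14)−I(8): 6 → G
O(14)−H(7): 7 → H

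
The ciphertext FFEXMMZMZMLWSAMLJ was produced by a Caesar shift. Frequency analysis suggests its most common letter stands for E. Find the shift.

The most frequent ciphertext letter is M (appears 5 times).
M is position 12; E is position 4.
Shift = 8.

8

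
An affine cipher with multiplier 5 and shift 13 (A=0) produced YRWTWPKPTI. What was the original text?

XGHWHQPQWZ

The inverse of 5 mod 26 is 21, since 5·21=105≡1. Apply D(y)=21·(y−13) mod 26:
Y(24): 21·(24−13)=231≡23 → X
R(17): 21·(17−13)=84≡6 → G
W(22): 21·(22−13)=189≡7 → H
T(19): 21·(19−13)=126≡22 → W
W(22): 21·(22−13)=189≡7 → H
P(15): 21·(15−13)=42≡16 → Q
K(10): 21·(10−13)=-63≡15 → P
P(15): 21·(15−13)=42≡16 → Q
T(19): 21·(19−13)=126≡22 → W
I(8): 21·(8−13)=-105≡25 → Z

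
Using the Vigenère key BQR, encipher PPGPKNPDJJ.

Repeat the key across the message: BQRBQRBQRB
P(15)+B(1): 16 → Q
P(15)+Q(16): 31≡5 → F
G(6)+R(17): 23 → X
P(15)+B(1): 16 → Q
K(10)+Q(16): 26≡0 → A
N(13)+R(17): 30≡4 → E
P(15)+B(1): 16 → Q
D(3)+Q(16): 19 → T
J(9)+R(17): 26≡0 → A
J(9)+B(1): 10 → K

QFXQAEQTAK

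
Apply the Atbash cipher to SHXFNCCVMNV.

S(18) → H(7)
H(7) → S(18)
X(23) → C(2)
F(5) → U(20)
N(13) → M(12)
C(2) → X(23)
C(2) → X(23)
V(21) → E(4)
M(12) → N(13)
N(13) → M(12)
V(21) → E(4)

HSCUMXXENME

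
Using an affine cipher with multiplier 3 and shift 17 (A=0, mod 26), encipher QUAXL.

NZRIY

Q(16): 3·16+17=65≡13 → N
U(20): 3·20+17=77≡25 → Z
A(0): 3·0+17=17 → R
X(23): 3·23+17=86≡8 → I
L(11): 3·11+17=50≡24 → Y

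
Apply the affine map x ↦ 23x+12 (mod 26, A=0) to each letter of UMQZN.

U(20): 23·20+12=472≡4 → E
M(12): 23·12+12=288≡2 → C
Q(16): 23·16+12=380≡16 → Q
Z(25): 23·25+12=587≡15 → P
N(13): 23·13+12=311≡25 → Z

ECQPZ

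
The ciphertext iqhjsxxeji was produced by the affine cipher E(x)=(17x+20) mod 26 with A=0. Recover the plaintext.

The inverse of 17 mod 26 is 23, since 17·23=391≡1. Apply D(y)=23·(y−20) mod 26:
i(8): 23·(8−20)=-276≡10 → k
q(16): 23·(16−20)=-92≡12 → m
h(7): 23·(7−20)=-299≡13 → n
j(9): 23·(9−20)=-253≡7 → h
s(18): 23·(18−20)=-46≡6 → g
x(23): 23·(23−20)=69≡17 → r
x(23): 23·(23−20)=69≡17 → r
e(4): 23·(4−20)=-368≡22 → w
j(9): 23·(9−20)=-253≡7 → h
i(8): 23·(8−20)=-276≡10 → k

kmnhgrrwhk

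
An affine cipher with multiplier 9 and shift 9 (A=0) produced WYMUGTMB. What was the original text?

NTJHREJC

The inverse of 9 mod 26 is 3, since 9·3=27≡1. Apply D(y)=3·(y−9) mod 26:
W(22): 3·(22−9)=39≡13 → N
Y(24): 3·(24−9)=45≡19 → T
M(12): 3·(12−9)=9 → J
U(20): 3·(20−9)=33≡7 → H
G(6): 3·(6−9)=-9≡17 → R
T(19): 3·(19−9)=30≡4 → E
M(12): 3·(12−9)=9 → J
B(1): 3·(1−9)=-24≡2 → C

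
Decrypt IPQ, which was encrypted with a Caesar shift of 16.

SZA

I(8): 8−16=-8≡18 → S
P(15): 15−16=-1≡25 → Z
Q(16): 16−16=0 → A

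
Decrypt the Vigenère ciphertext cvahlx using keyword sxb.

kyzpow

Repeat the key across the ciphertext: sxbsxb
c(2)−s(18): -16≡10 → k
v(21)−x(23): -2≡24 → y
a(0)−b(1): -1≡25 → z
h(7)−s(18): -11≡15 → p
l(11)−x(23): -12≡14 → o
x(23)−b(1): 22 → w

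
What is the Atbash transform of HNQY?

H(7) → S(18)
N(13) → M(12)
Q(16) → J(9)
Y(24) → B(1)

SMJB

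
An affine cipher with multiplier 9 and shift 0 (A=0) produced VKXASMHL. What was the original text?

The inverse of 9 mod 26 is 3, since 9·3=27≡1. Apply D(y)=3·(y−0) mod 26:
V(21): 3·(21−0)=63≡11 → L
K(10): 3·(10−0)=30≡4 → E
X(23): 3·(23−0)=69≡17 → R
A(0): 3·(0−0)=0 → A
S(18): 3·(18−0)=54≡2 → C
M(12): 3·(12−0)=36≡10 → K
H(7): 3·(7−0)=21 → V
L(11): 3·(11−0)=33≡7 → H

LERACKVH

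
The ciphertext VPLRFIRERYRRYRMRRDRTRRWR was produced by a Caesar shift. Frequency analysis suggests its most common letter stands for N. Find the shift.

The most frequent ciphertext letter is R (appears 12 times).
R is position 17; N is position 13.
Shift = 4.

4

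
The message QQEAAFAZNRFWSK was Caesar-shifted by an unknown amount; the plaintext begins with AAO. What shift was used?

16

From the crib: Q(16)−A(0)=16, so the shift is 16.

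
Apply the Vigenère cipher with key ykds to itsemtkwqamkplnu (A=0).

Repeat the key across the message: ykdsykdsykdsykds
i(8)+y(24): 32≡6 → g
t(19)+k(10): 29≡3 → d
s(18)+d(3): 21 → v
e(4)+s(18): 22 → w
m(12)+y(24): 36≡10 → k
t(19)+k(10): 29≡3 → d
k(10)+d(3): 13 → n
w(22)+s(18): 40≡14 → o
q(16)+y(24): 40≡14 → o
a(0)+k(10): 10 → k
m(12)+d(3): 15 → p
k(10)+s(18): 28≡2 → c
p(15)+y(24): 39≡13 → n
l(11)+k(10): 21 → v
n(13)+d(3): 16 → q
u(20)+s(18): 38≡12 → m

gdvwkdnookpcnvqm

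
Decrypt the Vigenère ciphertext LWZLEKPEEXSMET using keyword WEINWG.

Repeat the key across the ciphertext: WEINWGWEINWGWE
L(11)−W(22): -11≡15 → P
W(22)−E(4): 18 → S
Z(25)−I(8): 17 → R
L(11)−N(13): -2≡24 → Y
E(4)−W(22): -18≡8 → I
K(10)−G(6): 4 → E
P(15)−W(22): -7≡19 → T
E(4)−E(4): 0 → A
E(4)−I(8): -4≡22 → W
X(23)−N(13): 10 → K
S(18)−W(22): -4≡22 → W
M(12)−G(6): 6 → G
E(4)−W(22): -18≡8 → I
T(19)−E(4): 15 → P

PSRYIETAWKWGIP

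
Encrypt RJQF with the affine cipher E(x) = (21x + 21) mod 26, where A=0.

OCTW

R(17): 21·17+21=378≡14 → O
J(9): 21·9+21=210≡2 → C
Q(16): 21·16+21=357≡19 → T
F(5): 21·5+21=126≡22 → W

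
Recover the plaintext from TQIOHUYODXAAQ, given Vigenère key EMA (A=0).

Repeat the key across the ciphertext: EMAEMAEMAEMAE
T(19)−E(4): 15 → P
Q(16)−M(12): 4 → E
I(8)−A(0): 8 → I
O(14)−E(4): 10 → K
H(7)−M(12): -5≡21 → V
U(20)−A(0): 20 → U
Y(24)−E(4): 20 → U
O(14)−M(12): 2 → C
D(3)−A(0): 3 → D
X(23)−E(4): 19 → T
A(0)−M(12): -12≡14 → O
A(0)−A(0): 0 → A
Q(16)−E(4): 12 → M

PEIKVUUCDTOAM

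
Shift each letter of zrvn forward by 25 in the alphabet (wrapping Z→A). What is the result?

yqum

z(25): 25+25=50≡24 → y
r(17): 17+25=42≡16 → q
v(21): 21+25=46≡20 → u
n(13): 13+25=38≡12 → m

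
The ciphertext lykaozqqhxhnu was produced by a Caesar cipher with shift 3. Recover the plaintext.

ivhxlwnneuekr

l(11): 11−3=8 → i
y(24): 24−3=21 → v
k(10): 10−3=7 → h
a(0): 0−3=-3≡23 → x
o(14): 14−3=11 → l
z(25): 25−3=22 → w
q(16): 16−3=13 → n
q(16): 16−3=13 → n
h(7): 7−3=4 → e
x(23): 23−3=20 → u
h(7): 7−3=4 → e
n(13): 13−3=10 → k
u(20): 20−3=17 → r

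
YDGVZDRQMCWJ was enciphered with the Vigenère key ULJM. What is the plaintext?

ESXJFSIESRNX

Repeat the key across the ciphertext: ULJMULJMULJM
Y(24)−U(20): 4 → E
D(3)−L(11): -8≡18 → S
G(6)−J(9): -3≡23 → X
V(21)−M(12): 9 → J
Z(25)−U(20): 5 → F
D(3)−L(11): -8≡18 → S
R(17)−J(9): 8 → I
Q(16)−M(12): 4 → E
M(12)−U(20): -8≡18 → S
C(2)−L(11): -9≡17 → R
W(22)−J(9): 13 → N
J(9)−M(12): -3≡23 → X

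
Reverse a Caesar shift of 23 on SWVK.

S(18): 18−23=-5≡21 → V
W(22): 22−23=-1≡25 → Z
V(21): 21−23=-2≡24 → Y
K(10): 10−23=-13≡13 → N

VZYN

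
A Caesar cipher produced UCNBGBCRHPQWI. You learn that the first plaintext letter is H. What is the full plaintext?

HPAOTOPEUCDJV

From the crib: U(20)−H(7)=13, so the shift is 13.
Subtract 13 from each ciphertext letter:
U(20): 20−13=7 → H
C(2): 2−13=-11≡15 → P
N(13): 13−13=0 → A
B(1): 1−13=-12≡14 → O
G(6): 6−13=-7≡19 → T
B(1): 1−13=-12≡14 → O
C(2): 2−13=-11≡15 → P
R(17): 17−13=4 → E
H(7): 7−13=-6≡20 → U
P(15): 15−13=2 → C
Q(16): 16−13=3 → D
W(22): 22−13=9 → J
I(8): 8−13=-5≡21 → V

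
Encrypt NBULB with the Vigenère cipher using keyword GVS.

Repeat the key across the message: GVSGV
N(13)+G(6): 19 → T
B(1)+V(21): 22 → W
U(20)+S(18): 38≡12 → M
L(11)+G(6): 17 → R
B(1)+V(21): 22 → W

TWMRW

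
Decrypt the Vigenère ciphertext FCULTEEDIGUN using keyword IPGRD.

Repeat the key across the ciphertext: IPGRDIPGRDIP
F(5)−I(8): -3≡23 → X
C(2)−P(15): -13≡13 → N
U(20)−G(6): 14 → O
L(11)−R(17): -6≡20 → U
T(19)−D(3): 16 → Q
E(4)−I(8): -4≡22 → W
E(4)−P(15): -11≡15 → P
D(3)−G(6): -3≡23 → X
I(8)−R(17): -9≡17 → R
G(6)−D(3): 3 → D
U(20)−I(8): 12 → M
N(13)−P(15): -2≡24 → Y

XNOUQWPXRDMY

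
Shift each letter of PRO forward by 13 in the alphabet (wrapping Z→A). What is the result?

CEB

P(15): 15+13=28≡2 → C
R(17): 17+13=30≡4 → E
O(14): 14+13=27≡1 → B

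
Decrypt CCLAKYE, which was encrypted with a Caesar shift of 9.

TTCRBPV

C(2): 2−9=-7≡19 → T
C(2): 2−9=-7≡19 → T
L(11): 11−9=2 → C
A(0): 0−9=-9≡17 → R
K(10): 10−9=1 → B
Y(24): 24−9=15 → P
E(4): 4−9=-5≡21 → V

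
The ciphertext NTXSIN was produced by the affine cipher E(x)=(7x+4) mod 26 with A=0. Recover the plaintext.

The inverse of 7 mod 26 is 15, since 7·15=105≡1. Apply D(y)=15·(y−4) mod 26:
N(13): 15·(13−4)=135≡5 → F
T(19): 15·(19−4)=225≡17 → R
X(23): 15·(23−4)=285≡25 → Z
S(18): 15·(18−4)=210≡2 → C
I(8): 15·(8−4)=60≡8 → I
N(13): 15·(13−4)=135≡5 → F

FRZCIF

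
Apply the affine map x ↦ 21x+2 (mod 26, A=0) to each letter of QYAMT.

AMCUL

Q(16): 21·16+2=338≡0 → A
Y(24): 21·24+2=506≡12 → M
A(0): 21·0+2=2 → C
M(12): 21·12+2=254≡20 → U
T(19): 21·19+2=401≡11 → L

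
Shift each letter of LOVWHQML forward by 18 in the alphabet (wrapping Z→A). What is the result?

DGNOZIED

L(11): 11+18=29≡3 → D
O(14): 14+18=32≡6 → G
V(21): 21+18=39≡13 → N
W(22): 22+18=40≡14 → O
H(7): 7+18=25 → Z
Q(16): 16+18=34≡8 → I
M(12): 12+18=30≡4 → E
L(11): 11+18=29≡3 → D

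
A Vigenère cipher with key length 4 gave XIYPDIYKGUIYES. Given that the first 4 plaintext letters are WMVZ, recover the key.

BWDQ

Subtract each crib letter from the matching ciphertext letter (mod 26):
X(23)−W(22)=1 → B
I(8)−M(12)=-4≡22 → W
Y(24)−V(21)=3 → D
P(15)−Z(25)=-10≡16 → Q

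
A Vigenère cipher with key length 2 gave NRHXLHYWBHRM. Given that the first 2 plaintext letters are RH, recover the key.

Subtract each crib letter from the matching ciphertext letter (mod 26):
N(13)−R(17)=-4≡22 → W
R(17)−H(7)=10 → K

WK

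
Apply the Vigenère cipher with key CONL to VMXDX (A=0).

XAKOZ

Repeat the key across the message: CONLC
V(21)+C(2): 23 → X
M(12)+O(14): 26≡0 → A
X(23)+N(13): 36≡10 → K
D(3)+L(11): 14 → O
X(23)+C(2): 25 → Z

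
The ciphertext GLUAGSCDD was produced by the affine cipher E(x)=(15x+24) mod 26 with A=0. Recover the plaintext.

The inverse of 15 mod 26 is 7, since 15·7=105≡1. Apply D(y)=7·(y−24) mod 26:
G(6): 7·(6−24)=-126≡4 → E
L(11): 7·(11−24)=-91≡13 → N
U(20): 7·(20−24)=-28≡24 → Y
A(0): 7·(0−24)=-168≡14 → O
G(6): 7·(6−24)=-126≡4 → E
S(18): 7·(18−24)=-42≡10 → K
C(2): 7·(2−24)=-154≡2 → C
D(3): 7·(3−24)=-147≡9 → J
D(3): 7·(3−24)=-147≡9 → J

ENYOEKCJJ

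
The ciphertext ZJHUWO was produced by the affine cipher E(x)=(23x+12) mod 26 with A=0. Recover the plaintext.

The inverse of 23 mod 26 is 17, since 23·17=391≡1. Apply D(y)=17·(y−12) mod 26:
Z(25): 17·(25−12)=221≡13 → N
J(9): 17·(9−12)=-51≡1 → B
H(7): 17·(7−12)=-85≡19 → T
U(20): 17·(20−12)=136≡6 → G
W(22): 17·(22−12)=170≡14 → O
O(14): 17·(14−12)=34≡8 → I

NBTGOI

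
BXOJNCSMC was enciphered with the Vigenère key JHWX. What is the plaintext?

SQSMEVWPT

Repeat the key across the ciphertext: JHWXJHWXJ
B(1)−J(9): -8≡18 → S
X(23)−H(7): 16 → Q
O(14)−W(22): -8≡18 → S
J(9)−X(23): -14≡12 → M
N(13)−J(9): 4 → E
C(2)−H(7): -5≡21 → V
S(18)−W(22): -4≡22 → W
M(12)−X(23): -11≡15 → P
C(2)−J(9): -7≡19 → T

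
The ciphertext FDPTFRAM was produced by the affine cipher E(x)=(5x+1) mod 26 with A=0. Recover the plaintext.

The inverse of 5 mod 26 is 21, since 5·21=105≡1. Apply D(y)=21·(y−1) mod 26:
F(5): 21·(5−1)=84≡6 → G
D(3): 21·(3−1)=42≡16 → Q
P(15): 21·(15−1)=294≡8 → I
T(19): 21·(19−1)=378≡14 → O
F(5): 21·(5−1)=84≡6 → G
R(17): 21·(17−1)=336≡24 → Y
A(0): 21·(0−1)=-21≡5 → F
M(12): 21·(12−1)=231≡23 → X

GQIOGYFX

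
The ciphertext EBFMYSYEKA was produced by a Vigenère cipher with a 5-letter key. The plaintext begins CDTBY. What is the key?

CYMLA

Subtract each crib letter from the matching ciphertext letter (mod 26):
E(4)−C(2)=2 → C
B(1)−D(3)=-2≡24 → Y
F(5)−T(19)=-14≡12 → M
M(12)−B(1)=11 → L
Y(24)−Y(24)=0 → A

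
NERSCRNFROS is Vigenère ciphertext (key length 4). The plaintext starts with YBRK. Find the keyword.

Subtract each crib letter from the matching ciphertext letter (mod 26):
N(13)−Y(24)=-11≡15 → P
E(4)−B(1)=3 → D
R(17)−R(17)=0 → A
S(18)−K(10)=8 → I

PDAI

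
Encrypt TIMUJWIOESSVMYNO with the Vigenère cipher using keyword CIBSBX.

VQNMKTKWFKTSOGOG

Repeat the key across the message: CIBSBXCIBSBXCIBS
T(19)+C(2): 21 → V
I(8)+I(8): 16 → Q
M(12)+B(1): 13 → N
U(20)+S(18): 38≡12 → M
J(9)+B(1): 10 → K
W(22)+X(23): 45≡19 → T
I(8)+C(2): 10 → K
O(14)+I(8): 22 → W
E(4)+B(1): 5 → F
S(18)+S(18): 36≡10 → K
S(18)+B(1): 19 → T
V(21)+X(23): 44≡18 → S
M(12)+C(2): 14 → O
Y(24)+I(8): 32≡6 → G
N(13)+B(1): 14 → O
O(14)+S(18): 32≡6 → G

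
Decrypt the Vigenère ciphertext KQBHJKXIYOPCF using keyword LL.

ZFQWYZMXNDERU

Repeat the key across the ciphertext: LLLLLLLLLLLLL
K(10)−L(11): -1≡25 → Z
Q(16)−L(11): 5 → F
B(1)−L(11): -10≡16 → Q
H(7)−L(11): -4≡22 → W
J(9)−L(11): -2≡24 → Y
K(10)−L(11): -1≡25 → Z
X(23)−L(11): 12 → M
I(8)−L(11): -3≡23 → X
Y(24)−L(11): 13 → N
O(14)−L(11): 3 → D
P(15)−L(11): 4 → E
C(2)−L(11): -9≡17 → R
F(5)−L(11): -6≡20 → U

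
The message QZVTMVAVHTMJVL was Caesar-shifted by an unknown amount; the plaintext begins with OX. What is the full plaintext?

From the crib: Q(16)−O(14)=2, so the shift is 2.
Subtract 2 from each ciphertext letter:
Q(16): 16−2=14 → O
Z(25): 25−2=23 → X
V(21): 21−2=19 → T
T(19): 19−2=17 → R
M(12): 12−2=10 → K
V(21): 21−2=19 → T
A(0): 0−2=-2≡24 → Y
V(21): 21−2=19 → T
H(7): 7−2=5 → F
T(19): 19−2=17 → R
M(12): 12−2=10 → K
J(9): 9−2=7 → H
V(21): 21−2=19 → T
L(11): 11−2=9 → J

OXTRKTYTFRKHTJ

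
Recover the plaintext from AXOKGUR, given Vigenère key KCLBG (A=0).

QVDJAKP

Repeat the key across the ciphertext: KCLBGKC
A(0)−K(10): -10≡16 → Q
X(23)−C(2): 21 → V
O(14)−L(11): 3 → D
K(10)−B(1): 9 → J
G(6)−G(6): 0 → A
U(20)−K(10): 10 → K
R(17)−C(2): 15 → P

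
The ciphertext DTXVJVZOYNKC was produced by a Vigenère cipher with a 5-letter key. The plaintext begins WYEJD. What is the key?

HVTMG

Subtract each crib letter from the matching ciphertext letter (mod 26):
D(3)−W(22)=-19≡7 → H
T(19)−Y(24)=-5≡21 → V
X(23)−E(4)=19 → T
V(21)−J(9)=12 → M
J(9)−D(3)=6 → G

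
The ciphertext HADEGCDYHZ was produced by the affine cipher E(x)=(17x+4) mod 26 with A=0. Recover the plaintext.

RMDAUGDSRP

The inverse of 17 mod 26 is 23, since 17·23=391≡1. Apply D(y)=23·(y−4) mod 26:
H(7): 23·(7−4)=69≡17 → R
A(0): 23·(0−4)=-92≡12 → M
D(3): 23·(3−4)=-23≡3 → D
E(4): 23·(4−4)=0 → A
G(6): 23·(6−4)=46≡20 → U
C(2): 23·(2−4)=-46≡6 → G
D(3): 23·(3−4)=-23≡3 → D
Y(24): 23·(24−4)=460≡18 → S
H(7): 23·(7−4)=69≡17 → R
Z(25): 23·(25−4)=483≡15 → P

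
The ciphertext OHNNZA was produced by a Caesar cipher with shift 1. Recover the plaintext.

NGMMYZ

O(14): 14−1=13 → N
H(7): 7−1=6 → G
N(13): 13−1=12 → M
N(13): 13−1=12 → M
Z(25): 25−1=24 → Y
A(0): 0−1=-1≡25 → Z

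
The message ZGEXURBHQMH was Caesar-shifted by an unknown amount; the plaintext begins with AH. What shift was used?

25

From the crib: Z(25)−A(0)=25, so the shift is 25.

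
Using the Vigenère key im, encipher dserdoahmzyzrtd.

lemdlaitulglzfl

Repeat the key across the message: imimimimimimimi
d(3)+i(8): 11 → l
s(18)+m(12): 30≡4 → e
e(4)+i(8): 12 → m
r(17)+m(12): 29≡3 → d
d(3)+i(8): 11 → l
o(14)+m(12): 26≡0 → a
a(0)+i(8): 8 → i
h(7)+m(12): 19 → t
m(12)+i(8): 20 → u
z(25)+m(12): 37≡11 → l
y(24)+i(8): 32≡6 → g
z(25)+m(12): 37≡11 → l
r(17)+i(8): 25 → z
t(19)+m(12): 31≡5 → f
d(3)+i(8): 11 → l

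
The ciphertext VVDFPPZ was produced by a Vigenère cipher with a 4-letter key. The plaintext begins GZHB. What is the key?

PWWE

Subtract each crib letter from the matching ciphertext letter (mod 26):
V(21)−G(6)=15 → P
V(21)−Z(25)=-4≡22 → W
D(3)−H(7)=-4≡22 → W
F(5)−B(1)=4 → E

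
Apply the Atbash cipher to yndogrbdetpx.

y(24) → b(1)
n(13) → m(12)
d(3) → w(22)
o(14) → l(11)
g(6) → t(19)
r(17) → i(8)
b(1) → y(24)
d(3) → w(22)
e(4) → v(21)
t(19) → g(6)
p(15) → k(10)
x(23) → c(2)

bmwltiywvgkc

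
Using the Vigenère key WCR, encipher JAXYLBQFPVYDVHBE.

FCOUNSMHGRAURJSA

Repeat the key across the message: WCRWCRWCRWCRWCRW
J(9)+W(22): 31≡5 → F
A(0)+C(2): 2 → C
X(23)+R(17): 40≡14 → O
Y(24)+W(22): 46≡20 → U
L(11)+C(2): 13 → N
B(1)+R(17): 18 → S
Q(16)+W(22): 38≡12 → M
F(5)+C(2): 7 → H
P(15)+R(17): 32≡6 → G
V(21)+W(22): 43≡17 → R
Y(24)+C(2): 26≡0 → A
D(3)+R(17): 20 → U
V(21)+W(22): 43≡17 → R
H(7)+C(2): 9 → J
B(1)+R(17): 18 → S
E(4)+W(22): 26≡0 → A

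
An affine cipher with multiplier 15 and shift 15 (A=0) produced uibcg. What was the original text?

The inverse of 15 mod 26 is 7, since 15·7=105≡1. Apply D(y)=7·(y−15) mod 26:
u(20): 7·(20−15)=35≡9 → j
i(8): 7·(8−15)=-49≡3 → d
b(1): 7·(1−15)=-98≡6 → g
c(2): 7·(2−15)=-91≡13 → n
g(6): 7·(6−15)=-63≡15 → p

jdgnp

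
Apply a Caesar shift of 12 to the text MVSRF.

YHEDR

M(12): 12+12=24 → Y
V(21): 21+12=33≡7 → H
S(18): 18+12=30≡4 → E
R(17): 17+12=29≡3 → D
F(5): 5+12=17 → R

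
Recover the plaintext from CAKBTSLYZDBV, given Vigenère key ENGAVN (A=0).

Repeat the key across the ciphertext: ENGAVNENGAVN
C(2)−E(4): -2≡24 → Y
A(0)−N(13): -13≡13 → N
K(10)−G(6): 4 → E
B(1)−A(0): 1 → B
T(19)−V(21): -2≡24 → Y
S(18)−N(13): 5 → F
L(11)−E(4): 7 → H
Y(24)−N(13): 11 → L
Z(25)−G(6): 19 → T
D(3)−A(0): 3 → D
B(1)−V(21): -20≡6 → G
V(21)−N(13): 8 → I

YNEBYFHLTDGI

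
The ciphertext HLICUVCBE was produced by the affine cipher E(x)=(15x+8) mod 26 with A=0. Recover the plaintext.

The inverse of 15 mod 26 is 7, since 15·7=105≡1. Apply D(y)=7·(y−8) mod 26:
H(7): 7·(7−8)=-7≡19 → T
L(11): 7·(11−8)=21 → V
I(8): 7·(8−8)=0 → A
C(2): 7·(2−8)=-42≡10 → K
U(20): 7·(20−8)=84≡6 → G
V(21): 7·(21−8)=91≡13 → N
C(2): 7·(2−8)=-42≡10 → K
B(1): 7·(1−8)=-49≡3 → D
E(4): 7·(4−8)=-28≡24 → Y

TVAKGNKDY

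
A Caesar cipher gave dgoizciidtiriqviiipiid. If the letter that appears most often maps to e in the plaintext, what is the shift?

4

The most frequent ciphertext letter is i (appears 10 times).
i is position 8; e is position 4.
Shift = 4.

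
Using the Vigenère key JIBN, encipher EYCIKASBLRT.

NGDVTITOUZU

Repeat the key across the message: JIBNJIBNJIB
E(4)+J(9): 13 → N
Y(24)+I(8): 32≡6 → G
C(2)+B(1): 3 → D
I(8)+N(13): 21 → V
K(10)+J(9): 19 → T
A(0)+I(8): 8 → I
S(18)+B(1): 19 → T
B(1)+N(13): 14 → O
L(11)+J(9): 20 → U
R(17)+I(8): 25 → Z
T(19)+B(1): 20 → U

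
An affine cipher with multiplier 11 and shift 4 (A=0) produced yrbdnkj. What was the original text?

The inverse of 11 mod 26 is 19, since 11·19=209≡1. Apply D(y)=19·(y−4) mod 26:
y(24): 19·(24−4)=380≡16 → q
r(17): 19·(17−4)=247≡13 → n
b(1): 19·(1−4)=-57≡21 → v
d(3): 19·(3−4)=-19≡7 → h
n(13): 19·(13−4)=171≡15 → p
k(10): 19·(10−4)=114≡10 → k
j(9): 19·(9−4)=95≡17 → r

qnvhpkr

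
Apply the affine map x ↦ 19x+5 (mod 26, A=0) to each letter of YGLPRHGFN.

Y(24): 19·24+5=461≡19 → T
G(6): 19·6+5=119≡15 → P
L(11): 19·11+5=214≡6 → G
P(15): 19·15+5=290≡4 → E
R(17): 19·17+5=328≡16 → Q
H(7): 19·7+5=138≡8 → I
G(6): 19·6+5=119≡15 → P
F(5): 19·5+5=100≡22 → W
N(13): 19·13+5=252≡18 → S

TPGEQIPWS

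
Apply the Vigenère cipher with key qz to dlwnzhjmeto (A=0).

tkmmpgzluse

Repeat the key across the message: qzqzqzqzqzq
d(3)+q(16): 19 → t
l(11)+z(25): 36≡10 → k
w(22)+q(16): 38≡12 → m
n(13)+z(25): 38≡12 → m
z(25)+q(16): 41≡15 → p
h(7)+z(25): 32≡6 → g
j(9)+q(16): 25 → z
m(12)+z(25): 37≡11 → l
e(4)+q(16): 20 → u
t(19)+z(25): 44≡18 → s
o(14)+q(16): 30≡4 → e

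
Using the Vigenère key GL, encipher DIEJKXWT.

JTKUQICE

Repeat the key across the message: GLGLGLGL
D(3)+G(6): 9 → J
I(8)+L(11): 19 → T
E(4)+G(6): 10 → K
J(9)+L(11): 20 → U
K(10)+G(6): 16 → Q
X(23)+L(11): 34≡8 → I
W(22)+G(6): 28≡2 → C
T(19)+L(11): 30≡4 → E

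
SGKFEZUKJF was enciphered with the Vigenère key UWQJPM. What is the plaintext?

Repeat the key across the ciphertext: UWQJPMUWQJ
S(18)−U(20): -2≡24 → Y
G(6)−W(22): -16≡10 → K
K(10)−Q(16): -6≡20 → U
F(5)−J(9): -4≡22 → W
E(4)−P(15): -11≡15 → P
Z(25)−M(12): 13 → N
U(20)−U(20): 0 → A
K(10)−W(22): -12≡14 → O
J(9)−Q(16): -7≡19 → T
F(5)−J(9): -4≡22 → W

YKUWPNAOTW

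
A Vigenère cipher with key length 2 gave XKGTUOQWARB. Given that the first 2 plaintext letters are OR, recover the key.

JT

Subtract each crib letter from the matching ciphertext letter (mod 26):
X(23)−O(14)=9 → J
K(10)−R(17)=-7≡19 → T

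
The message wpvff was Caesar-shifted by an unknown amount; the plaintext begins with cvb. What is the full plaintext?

cvbll

From the crib: w(22)−c(2)=20, so the shift is 20.
Subtract 20 from each ciphertext letter:
w(22): 22−20=2 → c
p(15): 15−20=-5≡21 → v
v(21): 21−20=1 → b
f(5): 5−20=-15≡11 → l
f(5): 5−20=-15≡11 → l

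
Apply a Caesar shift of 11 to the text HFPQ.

H(7): 7+11=18 → S
F(5): 5+11=16 → Q
P(15): 15+11=26≡0 → A
Q(16): 16+11=27≡1 → B

SQAB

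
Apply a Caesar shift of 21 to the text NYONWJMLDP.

N(13): 13+21=34≡8 → I
Y(24): 24+21=45≡19 → T
O(14): 14+21=35≡9 → J
N(13): 13+21=34≡8 → I
W(22): 22+21=43≡17 → R
J(9): 9+21=30≡4 → E
M(12): 12+21=33≡7 → H
L(11): 11+21=32≡6 → G
D(3): 3+21=24 → Y
P(15): 15+21=36≡10 → K

ITJIREHGYK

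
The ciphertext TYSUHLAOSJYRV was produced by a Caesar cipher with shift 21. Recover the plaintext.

YDXZMQFTXODWA

T(19): 19−21=-2≡24 → Y
Y(24): 24−21=3 → D
S(18): 18−21=-3≡23 → X
U(20): 20−21=-1≡25 → Z
H(7): 7−21=-14≡12 → M
L(11): 11−21=-10≡16 → Q
A(0): 0−21=-21≡5 → F
O(14): 14−21=-7≡19 → T
S(18): 18−21=-3≡23 → X
J(9): 9−21=-12≡14 → O
Y(24): 24−21=3 → D
R(17): 17−21=-4≡22 → W
V(21): 21−21=0 → A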